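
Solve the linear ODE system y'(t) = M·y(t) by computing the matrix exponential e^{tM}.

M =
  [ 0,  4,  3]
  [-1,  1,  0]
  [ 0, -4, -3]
e^{tM} =
  [4*t*exp(-t) - 3 + 4*exp(-t), 4*t*exp(-t), 6*t*exp(-t) - 3 + 3*exp(-t)]
  [2*t*exp(-t) - 3 + 3*exp(-t), 2*t*exp(-t) + exp(-t), 3*t*exp(-t) - 3 + 3*exp(-t)]
  [-4*t*exp(-t) + 4 - 4*exp(-t), -4*t*exp(-t), -6*t*exp(-t) + 4 - 3*exp(-t)]

Strategy: write M = P · J · P⁻¹ where J is a Jordan canonical form, so e^{tM} = P · e^{tJ} · P⁻¹, and e^{tJ} can be computed block-by-block.

M has Jordan form
J =
  [-1,  1, 0]
  [ 0, -1, 0]
  [ 0,  0, 0]
(up to reordering of blocks).

Per-block formulas:
  For a 2×2 Jordan block J_2(-1): exp(t · J_2(-1)) = e^(-1t)·(I + t·N), where N is the 2×2 nilpotent shift.
  For a 1×1 block at λ = 0: exp(t · [0]) = [e^(0t)].

After assembling e^{tJ} and conjugating by P, we get:

e^{tM} =
  [4*t*exp(-t) - 3 + 4*exp(-t), 4*t*exp(-t), 6*t*exp(-t) - 3 + 3*exp(-t)]
  [2*t*exp(-t) - 3 + 3*exp(-t), 2*t*exp(-t) + exp(-t), 3*t*exp(-t) - 3 + 3*exp(-t)]
  [-4*t*exp(-t) + 4 - 4*exp(-t), -4*t*exp(-t), -6*t*exp(-t) + 4 - 3*exp(-t)]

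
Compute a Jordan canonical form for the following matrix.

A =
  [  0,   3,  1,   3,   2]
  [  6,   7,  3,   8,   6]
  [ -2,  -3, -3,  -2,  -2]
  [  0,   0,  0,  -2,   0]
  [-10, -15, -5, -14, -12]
J_2(-2) ⊕ J_2(-2) ⊕ J_1(-2)

The characteristic polynomial is
  det(x·I − A) = x^5 + 10*x^4 + 40*x^3 + 80*x^2 + 80*x + 32 = (x + 2)^5

Eigenvalues and multiplicities (the geometric multiplicity of λ is n − rank(A − λI), which equals the number of Jordan blocks for λ):
  λ = -2: algebraic multiplicity = 5, geometric multiplicity = 3

Determining the block sizes for each eigenvalue:
  λ = -2: with am = 5 and gm = 3, the partition is not yet determined (e.g. several partitions of 5 into 3 parts exist). Let N = A − (-2)·I. Computing rank(N^1) = 2, rank(N^2) = 0; the number of blocks of size ≥ j is rank(N^{j−1}) − rank(N^j), giving [3, 2]. So we have 2 block(s) of size 2, 1 block(s) of size 1 → block sizes [2, 2, 1]

Assembling the blocks gives a Jordan form
J =
  [-2,  1,  0,  0,  0]
  [ 0, -2,  0,  0,  0]
  [ 0,  0, -2,  1,  0]
  [ 0,  0,  0, -2,  0]
  [ 0,  0,  0,  0, -2]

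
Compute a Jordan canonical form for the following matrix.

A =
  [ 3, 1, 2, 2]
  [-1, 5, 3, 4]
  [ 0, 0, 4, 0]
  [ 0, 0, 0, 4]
J_3(4) ⊕ J_1(4)

The characteristic polynomial is
  det(x·I − A) = x^4 - 16*x^3 + 96*x^2 - 256*x + 256 = (x - 4)^4

Eigenvalues and multiplicities (the geometric multiplicity of λ is n − rank(A − λI), which equals the number of Jordan blocks for λ):
  λ = 4: algebraic multiplicity = 4, geometric multiplicity = 2

Determining the block sizes for each eigenvalue:
  λ = 4: with am = 4 and gm = 2, the partition is not yet determined (e.g. several partitions of 4 into 2 parts exist). Let N = A − (4)·I. Computing rank(N^1) = 2, rank(N^2) = 1, rank(N^3) = 0; the number of blocks of size ≥ j is rank(N^{j−1}) − rank(N^j), giving [2, 1, 1]. So we have 1 block(s) of size 3, 1 block(s) of size 1 → block sizes [3, 1]

Assembling the blocks gives a Jordan form
J =
  [4, 1, 0, 0]
  [0, 4, 1, 0]
  [0, 0, 4, 0]
  [0, 0, 0, 4]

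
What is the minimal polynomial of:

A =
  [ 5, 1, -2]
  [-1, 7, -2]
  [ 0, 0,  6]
x^2 - 12*x + 36

The characteristic polynomial is χ_A(x) = (x - 6)^3, so the eigenvalues are known. The minimal polynomial is
  m_A(x) = Π_λ (x − λ)^{k_λ}
where k_λ is the size of the *largest* Jordan block for λ (equivalently, the smallest k with (A − λI)^k v = 0 for every generalised eigenvector v of λ).

  λ = 6: largest Jordan block has size 2, contributing (x − 6)^2

So m_A(x) = (x - 6)^2 = x^2 - 12*x + 36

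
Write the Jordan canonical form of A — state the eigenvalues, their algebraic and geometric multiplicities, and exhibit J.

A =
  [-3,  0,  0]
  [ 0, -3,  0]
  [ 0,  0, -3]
J_1(-3) ⊕ J_1(-3) ⊕ J_1(-3)

The characteristic polynomial is
  det(x·I − A) = x^3 + 9*x^2 + 27*x + 27 = (x + 3)^3

Eigenvalues and multiplicities (the geometric multiplicity of λ is n − rank(A − λI), which equals the number of Jordan blocks for λ):
  λ = -3: algebraic multiplicity = 3, geometric multiplicity = 3

Determining the block sizes for each eigenvalue:
  λ = -3: gm = am = 3, so every block has size 1 → block sizes [1, 1, 1]

Assembling the blocks gives a Jordan form
J =
  [-3,  0,  0]
  [ 0, -3,  0]
  [ 0,  0, -3]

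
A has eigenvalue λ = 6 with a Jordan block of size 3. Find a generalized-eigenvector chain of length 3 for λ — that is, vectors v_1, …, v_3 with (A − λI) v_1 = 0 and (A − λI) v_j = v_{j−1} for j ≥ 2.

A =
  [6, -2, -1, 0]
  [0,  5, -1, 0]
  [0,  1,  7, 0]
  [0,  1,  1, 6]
A Jordan chain for λ = 6 of length 3:
v_1 = (1, 0, 0, 0)ᵀ
v_2 = (-2, -1, 1, 1)ᵀ
v_3 = (0, 1, 0, 0)ᵀ

Let N = A − (6)·I. We want v_3 with N^3 v_3 = 0 but N^2 v_3 ≠ 0; then v_{j-1} := N · v_j for j = 3, …, 2.

Pick v_3 = (0, 1, 0, 0)ᵀ.
Then v_2 = N · v_3 = (-2, -1, 1, 1)ᵀ.
Then v_1 = N · v_2 = (1, 0, 0, 0)ᵀ.

Sanity check: (A − (6)·I) v_1 = (0, 0, 0, 0)ᵀ = 0. ✓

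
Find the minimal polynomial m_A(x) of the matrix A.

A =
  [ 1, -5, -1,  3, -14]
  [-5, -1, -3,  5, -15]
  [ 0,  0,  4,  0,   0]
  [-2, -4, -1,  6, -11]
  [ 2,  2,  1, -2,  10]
x^3 - 12*x^2 + 48*x - 64

The characteristic polynomial is χ_A(x) = (x - 4)^5, so the eigenvalues are known. The minimal polynomial is
  m_A(x) = Π_λ (x − λ)^{k_λ}
where k_λ is the size of the *largest* Jordan block for λ (equivalently, the smallest k with (A − λI)^k v = 0 for every generalised eigenvector v of λ).

  λ = 4: largest Jordan block has size 3, contributing (x − 4)^3

So m_A(x) = (x - 4)^3 = x^3 - 12*x^2 + 48*x - 64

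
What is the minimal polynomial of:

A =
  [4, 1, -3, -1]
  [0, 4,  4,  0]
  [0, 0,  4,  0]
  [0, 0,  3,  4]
x^3 - 12*x^2 + 48*x - 64

The characteristic polynomial is χ_A(x) = (x - 4)^4, so the eigenvalues are known. The minimal polynomial is
  m_A(x) = Π_λ (x − λ)^{k_λ}
where k_λ is the size of the *largest* Jordan block for λ (equivalently, the smallest k with (A − λI)^k v = 0 for every generalised eigenvector v of λ).

  λ = 4: largest Jordan block has size 3, contributing (x − 4)^3

So m_A(x) = (x - 4)^3 = x^3 - 12*x^2 + 48*x - 64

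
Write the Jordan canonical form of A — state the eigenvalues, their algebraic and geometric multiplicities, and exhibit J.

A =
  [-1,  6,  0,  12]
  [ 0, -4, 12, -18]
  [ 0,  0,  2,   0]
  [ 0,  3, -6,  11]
J_1(-1) ⊕ J_1(2) ⊕ J_1(2) ⊕ J_1(5)

The characteristic polynomial is
  det(x·I − A) = x^4 - 8*x^3 + 15*x^2 + 4*x - 20 = (x - 5)*(x - 2)^2*(x + 1)

Eigenvalues and multiplicities (the geometric multiplicity of λ is n − rank(A − λI), which equals the number of Jordan blocks for λ):
  λ = -1: algebraic multiplicity = 1, geometric multiplicity = 1
  λ = 2: algebraic multiplicity = 2, geometric multiplicity = 2
  λ = 5: algebraic multiplicity = 1, geometric multiplicity = 1

Determining the block sizes for each eigenvalue:
  λ = -1: one block (gm = 1), so the single block has size am = 1 → block sizes [1]
  λ = 2: gm = am = 2, so every block has size 1 → block sizes [1, 1]
  λ = 5: one block (gm = 1), so the single block has size am = 1 → block sizes [1]

Assembling the blocks gives a Jordan form
J =
  [-1, 0, 0, 0]
  [ 0, 2, 0, 0]
  [ 0, 0, 2, 0]
  [ 0, 0, 0, 5]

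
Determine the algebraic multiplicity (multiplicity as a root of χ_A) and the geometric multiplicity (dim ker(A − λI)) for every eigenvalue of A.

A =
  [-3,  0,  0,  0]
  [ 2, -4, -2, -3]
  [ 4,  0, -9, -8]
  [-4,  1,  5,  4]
λ = -3: alg = 4, geom = 2

Step 1 — factor the characteristic polynomial to read off the algebraic multiplicities:
  χ_A(x) = (x + 3)^4

Step 2 — compute geometric multiplicities via the rank-nullity identity g(λ) = n − rank(A − λI):
  rank(A − (-3)·I) = 2, so dim ker(A − (-3)·I) = n − 2 = 2

Summary:
  λ = -3: algebraic multiplicity = 4, geometric multiplicity = 2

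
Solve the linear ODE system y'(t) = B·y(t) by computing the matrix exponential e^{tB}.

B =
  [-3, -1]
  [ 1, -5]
e^{tB} =
  [t*exp(-4*t) + exp(-4*t), -t*exp(-4*t)]
  [t*exp(-4*t), -t*exp(-4*t) + exp(-4*t)]

Strategy: write B = P · J · P⁻¹ where J is a Jordan canonical form, so e^{tB} = P · e^{tJ} · P⁻¹, and e^{tJ} can be computed block-by-block.

B has Jordan form
J =
  [-4,  1]
  [ 0, -4]
(up to reordering of blocks).

Per-block formulas:
  For a 2×2 Jordan block J_2(-4): exp(t · J_2(-4)) = e^(-4t)·(I + t·N), where N is the 2×2 nilpotent shift.

After assembling e^{tJ} and conjugating by P, we get:

e^{tB} =
  [t*exp(-4*t) + exp(-4*t), -t*exp(-4*t)]
  [t*exp(-4*t), -t*exp(-4*t) + exp(-4*t)]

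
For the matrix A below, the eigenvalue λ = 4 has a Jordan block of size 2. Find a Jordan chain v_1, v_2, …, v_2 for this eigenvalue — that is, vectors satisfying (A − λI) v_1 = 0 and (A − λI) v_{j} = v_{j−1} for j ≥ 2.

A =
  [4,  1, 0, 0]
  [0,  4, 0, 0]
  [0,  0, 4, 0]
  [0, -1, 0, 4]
A Jordan chain for λ = 4 of length 2:
v_1 = (1, 0, 0, -1)ᵀ
v_2 = (0, 1, 0, 0)ᵀ

Let N = A − (4)·I. We want v_2 with N^2 v_2 = 0 but N^1 v_2 ≠ 0; then v_{j-1} := N · v_j for j = 2, …, 2.

Pick v_2 = (0, 1, 0, 0)ᵀ.
Then v_1 = N · v_2 = (1, 0, 0, -1)ᵀ.

Sanity check: (A − (4)·I) v_1 = (0, 0, 0, 0)ᵀ = 0. ✓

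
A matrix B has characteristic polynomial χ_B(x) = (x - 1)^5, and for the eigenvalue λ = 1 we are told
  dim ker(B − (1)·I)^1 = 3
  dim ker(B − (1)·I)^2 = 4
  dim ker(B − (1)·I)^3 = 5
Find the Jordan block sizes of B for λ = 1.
Block sizes for λ = 1: [3, 1, 1]

From the dimensions of kernels of powers, the number of Jordan blocks of size at least j is d_j − d_{j−1} where d_j = dim ker(N^j) (with d_0 = 0). Computing the differences gives [3, 1, 1].
The number of blocks of size exactly k is (#blocks of size ≥ k) − (#blocks of size ≥ k + 1), so the partition is: 2 block(s) of size 1, 1 block(s) of size 3.
In nonincreasing order the block sizes are [3, 1, 1].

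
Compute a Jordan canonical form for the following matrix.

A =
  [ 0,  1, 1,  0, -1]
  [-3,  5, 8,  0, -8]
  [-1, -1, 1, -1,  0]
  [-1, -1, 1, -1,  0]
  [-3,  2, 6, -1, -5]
J_3(0) ⊕ J_2(0)

The characteristic polynomial is
  det(x·I − A) = x^5

Eigenvalues and multiplicities (the geometric multiplicity of λ is n − rank(A − λI), which equals the number of Jordan blocks for λ):
  λ = 0: algebraic multiplicity = 5, geometric multiplicity = 2

Determining the block sizes for each eigenvalue:
  λ = 0: with am = 5 and gm = 2, the partition is not yet determined (e.g. several partitions of 5 into 2 parts exist). Let N = A − (0)·I. Computing rank(N^1) = 3, rank(N^2) = 1, rank(N^3) = 0; the number of blocks of size ≥ j is rank(N^{j−1}) − rank(N^j), giving [2, 2, 1]. So we have 1 block(s) of size 3, 1 block(s) of size 2 → block sizes [3, 2]

Assembling the blocks gives a Jordan form
J =
  [0, 1, 0, 0, 0]
  [0, 0, 1, 0, 0]
  [0, 0, 0, 0, 0]
  [0, 0, 0, 0, 1]
  [0, 0, 0, 0, 0]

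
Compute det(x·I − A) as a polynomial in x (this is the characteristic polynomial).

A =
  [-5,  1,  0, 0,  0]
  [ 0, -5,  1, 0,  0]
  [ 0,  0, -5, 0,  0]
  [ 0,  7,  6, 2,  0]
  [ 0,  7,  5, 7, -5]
x^5 + 18*x^4 + 110*x^3 + 200*x^2 - 375*x - 1250

Expanding det(x·I − A) (e.g. by cofactor expansion or by noting that A is similar to its Jordan form J, which has the same characteristic polynomial as A) gives
  χ_A(x) = x^5 + 18*x^4 + 110*x^3 + 200*x^2 - 375*x - 1250
which factors as (x - 2)*(x + 5)^4. The eigenvalues (with algebraic multiplicities) are λ = -5 with multiplicity 4, λ = 2 with multiplicity 1.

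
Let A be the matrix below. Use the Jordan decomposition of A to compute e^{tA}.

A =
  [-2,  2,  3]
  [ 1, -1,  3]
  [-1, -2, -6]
e^{tA} =
  [t*exp(-3*t) + exp(-3*t), 2*t*exp(-3*t), 3*t*exp(-3*t)]
  [t*exp(-3*t), 2*t*exp(-3*t) + exp(-3*t), 3*t*exp(-3*t)]
  [-t*exp(-3*t), -2*t*exp(-3*t), -3*t*exp(-3*t) + exp(-3*t)]

Strategy: write A = P · J · P⁻¹ where J is a Jordan canonical form, so e^{tA} = P · e^{tJ} · P⁻¹, and e^{tJ} can be computed block-by-block.

A has Jordan form
J =
  [-3,  1,  0]
  [ 0, -3,  0]
  [ 0,  0, -3]
(up to reordering of blocks).

Per-block formulas:
  For a 2×2 Jordan block J_2(-3): exp(t · J_2(-3)) = e^(-3t)·(I + t·N), where N is the 2×2 nilpotent shift.
  For a 1×1 block at λ = -3: exp(t · [-3]) = [e^(-3t)].

After assembling e^{tJ} and conjugating by P, we get:

e^{tA} =
  [t*exp(-3*t) + exp(-3*t), 2*t*exp(-3*t), 3*t*exp(-3*t)]
  [t*exp(-3*t), 2*t*exp(-3*t) + exp(-3*t), 3*t*exp(-3*t)]
  [-t*exp(-3*t), -2*t*exp(-3*t), -3*t*exp(-3*t) + exp(-3*t)]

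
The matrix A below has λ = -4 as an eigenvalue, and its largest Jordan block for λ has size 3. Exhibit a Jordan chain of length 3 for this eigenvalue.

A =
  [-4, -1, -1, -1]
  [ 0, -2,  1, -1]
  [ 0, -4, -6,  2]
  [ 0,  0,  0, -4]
A Jordan chain for λ = -4 of length 3:
v_1 = (2, 0, 0, 0)ᵀ
v_2 = (-1, 2, -4, 0)ᵀ
v_3 = (0, 1, 0, 0)ᵀ

Let N = A − (-4)·I. We want v_3 with N^3 v_3 = 0 but N^2 v_3 ≠ 0; then v_{j-1} := N · v_j for j = 3, …, 2.

Pick v_3 = (0, 1, 0, 0)ᵀ.
Then v_2 = N · v_3 = (-1, 2, -4, 0)ᵀ.
Then v_1 = N · v_2 = (2, 0, 0, 0)ᵀ.

Sanity check: (A − (-4)·I) v_1 = (0, 0, 0, 0)ᵀ = 0. ✓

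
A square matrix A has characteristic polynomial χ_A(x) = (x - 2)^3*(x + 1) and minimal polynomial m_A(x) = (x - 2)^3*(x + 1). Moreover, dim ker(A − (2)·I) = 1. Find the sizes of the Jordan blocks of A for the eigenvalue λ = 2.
Block sizes for λ = 2: [3]

Step 1 — from the characteristic polynomial, algebraic multiplicity of λ = 2 is 3. From dim ker(A − (2)·I) = 1, there are exactly 1 Jordan blocks for λ = 2.
Step 2 — from the minimal polynomial, the factor (x − 2)^3 tells us the largest block for λ = 2 has size 3.
Step 3 — with total size 3, 1 blocks, and largest block 3, the block sizes (in nonincreasing order) are [3].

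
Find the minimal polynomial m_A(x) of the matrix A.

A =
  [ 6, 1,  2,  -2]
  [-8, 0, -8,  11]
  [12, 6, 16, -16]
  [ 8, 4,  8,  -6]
x^3 - 12*x^2 + 48*x - 64

The characteristic polynomial is χ_A(x) = (x - 4)^4, so the eigenvalues are known. The minimal polynomial is
  m_A(x) = Π_λ (x − λ)^{k_λ}
where k_λ is the size of the *largest* Jordan block for λ (equivalently, the smallest k with (A − λI)^k v = 0 for every generalised eigenvector v of λ).

  λ = 4: largest Jordan block has size 3, contributing (x − 4)^3

So m_A(x) = (x - 4)^3 = x^3 - 12*x^2 + 48*x - 64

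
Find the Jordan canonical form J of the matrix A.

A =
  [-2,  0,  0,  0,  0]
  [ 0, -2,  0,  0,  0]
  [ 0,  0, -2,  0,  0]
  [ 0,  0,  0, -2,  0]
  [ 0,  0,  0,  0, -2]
J_1(-2) ⊕ J_1(-2) ⊕ J_1(-2) ⊕ J_1(-2) ⊕ J_1(-2)

The characteristic polynomial is
  det(x·I − A) = x^5 + 10*x^4 + 40*x^3 + 80*x^2 + 80*x + 32 = (x + 2)^5

Eigenvalues and multiplicities (the geometric multiplicity of λ is n − rank(A − λI), which equals the number of Jordan blocks for λ):
  λ = -2: algebraic multiplicity = 5, geometric multiplicity = 5

Determining the block sizes for each eigenvalue:
  λ = -2: gm = am = 5, so every block has size 1 → block sizes [1, 1, 1, 1, 1]

Assembling the blocks gives a Jordan form
J =
  [-2,  0,  0,  0,  0]
  [ 0, -2,  0,  0,  0]
  [ 0,  0, -2,  0,  0]
  [ 0,  0,  0, -2,  0]
  [ 0,  0,  0,  0, -2]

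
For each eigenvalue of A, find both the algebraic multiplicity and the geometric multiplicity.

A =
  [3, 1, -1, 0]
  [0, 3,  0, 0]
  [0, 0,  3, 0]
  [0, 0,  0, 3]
λ = 3: alg = 4, geom = 3

Step 1 — factor the characteristic polynomial to read off the algebraic multiplicities:
  χ_A(x) = (x - 3)^4

Step 2 — compute geometric multiplicities via the rank-nullity identity g(λ) = n − rank(A − λI):
  rank(A − (3)·I) = 1, so dim ker(A − (3)·I) = n − 1 = 3

Summary:
  λ = 3: algebraic multiplicity = 4, geometric multiplicity = 3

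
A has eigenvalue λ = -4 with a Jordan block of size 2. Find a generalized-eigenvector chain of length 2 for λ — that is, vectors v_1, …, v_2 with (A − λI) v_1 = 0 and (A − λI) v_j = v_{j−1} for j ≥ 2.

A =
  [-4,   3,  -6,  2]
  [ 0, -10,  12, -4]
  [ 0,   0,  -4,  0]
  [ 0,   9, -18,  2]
A Jordan chain for λ = -4 of length 2:
v_1 = (3, -6, 0, 9)ᵀ
v_2 = (0, 1, 0, 0)ᵀ

Let N = A − (-4)·I. We want v_2 with N^2 v_2 = 0 but N^1 v_2 ≠ 0; then v_{j-1} := N · v_j for j = 2, …, 2.

Pick v_2 = (0, 1, 0, 0)ᵀ.
Then v_1 = N · v_2 = (3, -6, 0, 9)ᵀ.

Sanity check: (A − (-4)·I) v_1 = (0, 0, 0, 0)ᵀ = 0. ✓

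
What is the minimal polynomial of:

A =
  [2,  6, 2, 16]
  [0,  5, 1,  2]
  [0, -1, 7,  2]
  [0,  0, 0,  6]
x^3 - 14*x^2 + 60*x - 72

The characteristic polynomial is χ_A(x) = (x - 6)^3*(x - 2), so the eigenvalues are known. The minimal polynomial is
  m_A(x) = Π_λ (x − λ)^{k_λ}
where k_λ is the size of the *largest* Jordan block for λ (equivalently, the smallest k with (A − λI)^k v = 0 for every generalised eigenvector v of λ).

  λ = 2: largest Jordan block has size 1, contributing (x − 2)
  λ = 6: largest Jordan block has size 2, contributing (x − 6)^2

So m_A(x) = (x - 6)^2*(x - 2) = x^3 - 14*x^2 + 60*x - 72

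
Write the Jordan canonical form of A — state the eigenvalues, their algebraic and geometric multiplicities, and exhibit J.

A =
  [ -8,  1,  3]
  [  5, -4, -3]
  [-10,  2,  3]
J_2(-3) ⊕ J_1(-3)

The characteristic polynomial is
  det(x·I − A) = x^3 + 9*x^2 + 27*x + 27 = (x + 3)^3

Eigenvalues and multiplicities (the geometric multiplicity of λ is n − rank(A − λI), which equals the number of Jordan blocks for λ):
  λ = -3: algebraic multiplicity = 3, geometric multiplicity = 2

Determining the block sizes for each eigenvalue:
  λ = -3: 2 blocks summing to 3 forces exactly one block of size 2 and the rest size 1 → block sizes [2, 1]

Assembling the blocks gives a Jordan form
J =
  [-3,  1,  0]
  [ 0, -3,  0]
  [ 0,  0, -3]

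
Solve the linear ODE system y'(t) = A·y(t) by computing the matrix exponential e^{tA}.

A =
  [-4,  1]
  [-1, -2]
e^{tA} =
  [-t*exp(-3*t) + exp(-3*t), t*exp(-3*t)]
  [-t*exp(-3*t), t*exp(-3*t) + exp(-3*t)]

Strategy: write A = P · J · P⁻¹ where J is a Jordan canonical form, so e^{tA} = P · e^{tJ} · P⁻¹, and e^{tJ} can be computed block-by-block.

A has Jordan form
J =
  [-3,  1]
  [ 0, -3]
(up to reordering of blocks).

Per-block formulas:
  For a 2×2 Jordan block J_2(-3): exp(t · J_2(-3)) = e^(-3t)·(I + t·N), where N is the 2×2 nilpotent shift.

After assembling e^{tJ} and conjugating by P, we get:

e^{tA} =
  [-t*exp(-3*t) + exp(-3*t), t*exp(-3*t)]
  [-t*exp(-3*t), t*exp(-3*t) + exp(-3*t)]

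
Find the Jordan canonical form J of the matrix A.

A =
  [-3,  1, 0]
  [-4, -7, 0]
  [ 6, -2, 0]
J_2(-5) ⊕ J_1(0)

The characteristic polynomial is
  det(x·I − A) = x^3 + 10*x^2 + 25*x = x*(x + 5)^2

Eigenvalues and multiplicities (the geometric multiplicity of λ is n − rank(A − λI), which equals the number of Jordan blocks for λ):
  λ = -5: algebraic multiplicity = 2, geometric multiplicity = 1
  λ = 0: algebraic multiplicity = 1, geometric multiplicity = 1

Determining the block sizes for each eigenvalue:
  λ = -5: one block (gm = 1), so the single block has size am = 2 → block sizes [2]
  λ = 0: one block (gm = 1), so the single block has size am = 1 → block sizes [1]

Assembling the blocks gives a Jordan form
J =
  [-5,  1, 0]
  [ 0, -5, 0]
  [ 0,  0, 0]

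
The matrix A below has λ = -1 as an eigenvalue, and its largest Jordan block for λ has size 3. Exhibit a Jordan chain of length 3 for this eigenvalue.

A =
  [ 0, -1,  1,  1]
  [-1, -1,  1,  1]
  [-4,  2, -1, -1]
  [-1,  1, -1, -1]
A Jordan chain for λ = -1 of length 3:
v_1 = (1, 2, 1, 0)ᵀ
v_2 = (-1, -1, 0, 1)ᵀ
v_3 = (1, 2, 0, 0)ᵀ

Let N = A − (-1)·I. We want v_3 with N^3 v_3 = 0 but N^2 v_3 ≠ 0; then v_{j-1} := N · v_j for j = 3, …, 2.

Pick v_3 = (1, 2, 0, 0)ᵀ.
Then v_2 = N · v_3 = (-1, -1, 0, 1)ᵀ.
Then v_1 = N · v_2 = (1, 2, 1, 0)ᵀ.

Sanity check: (A − (-1)·I) v_1 = (0, 0, 0, 0)ᵀ = 0. ✓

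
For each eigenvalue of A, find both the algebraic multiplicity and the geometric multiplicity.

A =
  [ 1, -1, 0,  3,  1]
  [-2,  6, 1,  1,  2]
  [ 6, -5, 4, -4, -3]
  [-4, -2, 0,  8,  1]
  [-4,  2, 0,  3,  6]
λ = 5: alg = 5, geom = 2

Step 1 — factor the characteristic polynomial to read off the algebraic multiplicities:
  χ_A(x) = (x - 5)^5

Step 2 — compute geometric multiplicities via the rank-nullity identity g(λ) = n − rank(A − λI):
  rank(A − (5)·I) = 3, so dim ker(A − (5)·I) = n − 3 = 2

Summary:
  λ = 5: algebraic multiplicity = 5, geometric multiplicity = 2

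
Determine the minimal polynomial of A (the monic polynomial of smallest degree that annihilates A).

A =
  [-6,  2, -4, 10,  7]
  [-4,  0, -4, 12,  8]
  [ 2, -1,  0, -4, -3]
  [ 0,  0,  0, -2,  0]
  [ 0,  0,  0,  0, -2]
x^2 + 4*x + 4

The characteristic polynomial is χ_A(x) = (x + 2)^5, so the eigenvalues are known. The minimal polynomial is
  m_A(x) = Π_λ (x − λ)^{k_λ}
where k_λ is the size of the *largest* Jordan block for λ (equivalently, the smallest k with (A − λI)^k v = 0 for every generalised eigenvector v of λ).

  λ = -2: largest Jordan block has size 2, contributing (x + 2)^2

So m_A(x) = (x + 2)^2 = x^2 + 4*x + 4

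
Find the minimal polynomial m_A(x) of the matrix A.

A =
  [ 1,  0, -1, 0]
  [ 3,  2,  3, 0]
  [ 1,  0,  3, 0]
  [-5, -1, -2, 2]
x^2 - 4*x + 4

The characteristic polynomial is χ_A(x) = (x - 2)^4, so the eigenvalues are known. The minimal polynomial is
  m_A(x) = Π_λ (x − λ)^{k_λ}
where k_λ is the size of the *largest* Jordan block for λ (equivalently, the smallest k with (A − λI)^k v = 0 for every generalised eigenvector v of λ).

  λ = 2: largest Jordan block has size 2, contributing (x − 2)^2

So m_A(x) = (x - 2)^2 = x^2 - 4*x + 4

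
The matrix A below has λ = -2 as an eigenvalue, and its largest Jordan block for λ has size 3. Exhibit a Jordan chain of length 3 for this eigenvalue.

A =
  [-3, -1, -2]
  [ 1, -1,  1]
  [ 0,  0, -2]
A Jordan chain for λ = -2 of length 3:
v_1 = (1, -1, 0)ᵀ
v_2 = (-2, 1, 0)ᵀ
v_3 = (0, 0, 1)ᵀ

Let N = A − (-2)·I. We want v_3 with N^3 v_3 = 0 but N^2 v_3 ≠ 0; then v_{j-1} := N · v_j for j = 3, …, 2.

Pick v_3 = (0, 0, 1)ᵀ.
Then v_2 = N · v_3 = (-2, 1, 0)ᵀ.
Then v_1 = N · v_2 = (1, -1, 0)ᵀ.

Sanity check: (A − (-2)·I) v_1 = (0, 0, 0)ᵀ = 0. ✓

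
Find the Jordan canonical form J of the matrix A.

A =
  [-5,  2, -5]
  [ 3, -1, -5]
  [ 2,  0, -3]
J_3(-3)

The characteristic polynomial is
  det(x·I − A) = x^3 + 9*x^2 + 27*x + 27 = (x + 3)^3

Eigenvalues and multiplicities (the geometric multiplicity of λ is n − rank(A − λI), which equals the number of Jordan blocks for λ):
  λ = -3: algebraic multiplicity = 3, geometric multiplicity = 1

Determining the block sizes for each eigenvalue:
  λ = -3: one block (gm = 1), so the single block has size am = 3 → block sizes [3]

Assembling the blocks gives a Jordan form
J =
  [-3,  1,  0]
  [ 0, -3,  1]
  [ 0,  0, -3]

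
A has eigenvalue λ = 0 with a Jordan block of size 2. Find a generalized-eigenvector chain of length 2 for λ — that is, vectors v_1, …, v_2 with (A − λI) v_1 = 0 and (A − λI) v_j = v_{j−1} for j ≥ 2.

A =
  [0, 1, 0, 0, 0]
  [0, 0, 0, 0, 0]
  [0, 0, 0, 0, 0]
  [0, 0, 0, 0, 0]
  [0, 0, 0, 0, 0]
A Jordan chain for λ = 0 of length 2:
v_1 = (1, 0, 0, 0, 0)ᵀ
v_2 = (0, 1, 0, 0, 0)ᵀ

Let N = A − (0)·I. We want v_2 with N^2 v_2 = 0 but N^1 v_2 ≠ 0; then v_{j-1} := N · v_j for j = 2, …, 2.

Pick v_2 = (0, 1, 0, 0, 0)ᵀ.
Then v_1 = N · v_2 = (1, 0, 0, 0, 0)ᵀ.

Sanity check: (A − (0)·I) v_1 = (0, 0, 0, 0, 0)ᵀ = 0. ✓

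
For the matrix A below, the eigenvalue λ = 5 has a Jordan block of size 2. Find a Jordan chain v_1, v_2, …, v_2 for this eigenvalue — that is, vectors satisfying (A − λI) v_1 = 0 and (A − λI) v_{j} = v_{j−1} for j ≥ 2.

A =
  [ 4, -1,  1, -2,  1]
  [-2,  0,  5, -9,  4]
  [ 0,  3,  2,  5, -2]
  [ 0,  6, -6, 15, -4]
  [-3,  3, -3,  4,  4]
A Jordan chain for λ = 5 of length 2:
v_1 = (-1, -2, 0, 0, -3)ᵀ
v_2 = (1, 0, 0, 0, 0)ᵀ

Let N = A − (5)·I. We want v_2 with N^2 v_2 = 0 but N^1 v_2 ≠ 0; then v_{j-1} := N · v_j for j = 2, …, 2.

Pick v_2 = (1, 0, 0, 0, 0)ᵀ.
Then v_1 = N · v_2 = (-1, -2, 0, 0, -3)ᵀ.

Sanity check: (A − (5)·I) v_1 = (0, 0, 0, 0, 0)ᵀ = 0. ✓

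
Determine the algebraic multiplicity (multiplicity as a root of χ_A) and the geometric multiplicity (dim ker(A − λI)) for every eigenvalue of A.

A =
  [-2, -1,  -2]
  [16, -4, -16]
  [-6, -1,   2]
λ = -4: alg = 2, geom = 1; λ = 4: alg = 1, geom = 1

Step 1 — factor the characteristic polynomial to read off the algebraic multiplicities:
  χ_A(x) = (x - 4)*(x + 4)^2

Step 2 — compute geometric multiplicities via the rank-nullity identity g(λ) = n − rank(A − λI):
  rank(A − (-4)·I) = 2, so dim ker(A − (-4)·I) = n − 2 = 1
  rank(A − (4)·I) = 2, so dim ker(A − (4)·I) = n − 2 = 1

Summary:
  λ = -4: algebraic multiplicity = 2, geometric multiplicity = 1
  λ = 4: algebraic multiplicity = 1, geometric multiplicity = 1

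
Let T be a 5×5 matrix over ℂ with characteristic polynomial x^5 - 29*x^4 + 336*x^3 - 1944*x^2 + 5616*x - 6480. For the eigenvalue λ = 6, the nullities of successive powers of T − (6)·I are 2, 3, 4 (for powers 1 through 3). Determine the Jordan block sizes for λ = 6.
Block sizes for λ = 6: [3, 1]

From the dimensions of kernels of powers, the number of Jordan blocks of size at least j is d_j − d_{j−1} where d_j = dim ker(N^j) (with d_0 = 0). Computing the differences gives [2, 1, 1].
The number of blocks of size exactly k is (#blocks of size ≥ k) − (#blocks of size ≥ k + 1), so the partition is: 1 block(s) of size 1, 1 block(s) of size 3.
In nonincreasing order the block sizes are [3, 1].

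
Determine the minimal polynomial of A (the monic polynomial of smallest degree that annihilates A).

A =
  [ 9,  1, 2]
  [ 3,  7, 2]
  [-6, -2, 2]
x^2 - 12*x + 36

The characteristic polynomial is χ_A(x) = (x - 6)^3, so the eigenvalues are known. The minimal polynomial is
  m_A(x) = Π_λ (x − λ)^{k_λ}
where k_λ is the size of the *largest* Jordan block for λ (equivalently, the smallest k with (A − λI)^k v = 0 for every generalised eigenvector v of λ).

  λ = 6: largest Jordan block has size 2, contributing (x − 6)^2

So m_A(x) = (x - 6)^2 = x^2 - 12*x + 36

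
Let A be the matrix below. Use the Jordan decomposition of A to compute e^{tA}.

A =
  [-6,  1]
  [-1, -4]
e^{tA} =
  [-t*exp(-5*t) + exp(-5*t), t*exp(-5*t)]
  [-t*exp(-5*t), t*exp(-5*t) + exp(-5*t)]

Strategy: write A = P · J · P⁻¹ where J is a Jordan canonical form, so e^{tA} = P · e^{tJ} · P⁻¹, and e^{tJ} can be computed block-by-block.

A has Jordan form
J =
  [-5,  1]
  [ 0, -5]
(up to reordering of blocks).

Per-block formulas:
  For a 2×2 Jordan block J_2(-5): exp(t · J_2(-5)) = e^(-5t)·(I + t·N), where N is the 2×2 nilpotent shift.

After assembling e^{tJ} and conjugating by P, we get:

e^{tA} =
  [-t*exp(-5*t) + exp(-5*t), t*exp(-5*t)]
  [-t*exp(-5*t), t*exp(-5*t) + exp(-5*t)]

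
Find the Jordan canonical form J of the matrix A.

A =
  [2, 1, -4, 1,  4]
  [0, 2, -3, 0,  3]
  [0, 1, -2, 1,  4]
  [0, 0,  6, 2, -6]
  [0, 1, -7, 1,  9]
J_2(2) ⊕ J_1(2) ⊕ J_1(2) ⊕ J_1(5)

The characteristic polynomial is
  det(x·I − A) = x^5 - 13*x^4 + 64*x^3 - 152*x^2 + 176*x - 80 = (x - 5)*(x - 2)^4

Eigenvalues and multiplicities (the geometric multiplicity of λ is n − rank(A − λI), which equals the number of Jordan blocks for λ):
  λ = 2: algebraic multiplicity = 4, geometric multiplicity = 3
  λ = 5: algebraic multiplicity = 1, geometric multiplicity = 1

Determining the block sizes for each eigenvalue:
  λ = 2: 3 blocks summing to 4 forces exactly one block of size 2 and the rest size 1 → block sizes [2, 1, 1]
  λ = 5: one block (gm = 1), so the single block has size am = 1 → block sizes [1]

Assembling the blocks gives a Jordan form
J =
  [2, 1, 0, 0, 0]
  [0, 2, 0, 0, 0]
  [0, 0, 2, 0, 0]
  [0, 0, 0, 2, 0]
  [0, 0, 0, 0, 5]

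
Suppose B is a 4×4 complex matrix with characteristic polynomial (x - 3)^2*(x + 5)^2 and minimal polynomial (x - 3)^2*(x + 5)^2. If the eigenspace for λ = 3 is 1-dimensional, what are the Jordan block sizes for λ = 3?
Block sizes for λ = 3: [2]

Step 1 — from the characteristic polynomial, algebraic multiplicity of λ = 3 is 2. From dim ker(B − (3)·I) = 1, there are exactly 1 Jordan blocks for λ = 3.
Step 2 — from the minimal polynomial, the factor (x − 3)^2 tells us the largest block for λ = 3 has size 2.
Step 3 — with total size 2, 1 blocks, and largest block 2, the block sizes (in nonincreasing order) are [2].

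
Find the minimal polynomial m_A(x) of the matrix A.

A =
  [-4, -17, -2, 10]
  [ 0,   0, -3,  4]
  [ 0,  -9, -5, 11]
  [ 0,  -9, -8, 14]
x^4 - 5*x^3 - 9*x^2 + 81*x - 108

The characteristic polynomial is χ_A(x) = (x - 3)^3*(x + 4), so the eigenvalues are known. The minimal polynomial is
  m_A(x) = Π_λ (x − λ)^{k_λ}
where k_λ is the size of the *largest* Jordan block for λ (equivalently, the smallest k with (A − λI)^k v = 0 for every generalised eigenvector v of λ).

  λ = -4: largest Jordan block has size 1, contributing (x + 4)
  λ = 3: largest Jordan block has size 3, contributing (x − 3)^3

So m_A(x) = (x - 3)^3*(x + 4) = x^4 - 5*x^3 - 9*x^2 + 81*x - 108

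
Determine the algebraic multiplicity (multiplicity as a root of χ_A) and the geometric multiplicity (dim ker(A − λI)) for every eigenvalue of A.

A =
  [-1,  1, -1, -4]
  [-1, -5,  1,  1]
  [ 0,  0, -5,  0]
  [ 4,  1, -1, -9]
λ = -5: alg = 4, geom = 2

Step 1 — factor the characteristic polynomial to read off the algebraic multiplicities:
  χ_A(x) = (x + 5)^4

Step 2 — compute geometric multiplicities via the rank-nullity identity g(λ) = n − rank(A − λI):
  rank(A − (-5)·I) = 2, so dim ker(A − (-5)·I) = n − 2 = 2

Summary:
  λ = -5: algebraic multiplicity = 4, geometric multiplicity = 2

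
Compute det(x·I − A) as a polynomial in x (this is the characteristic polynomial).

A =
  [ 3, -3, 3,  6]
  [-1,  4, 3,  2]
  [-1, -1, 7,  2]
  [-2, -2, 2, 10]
x^4 - 24*x^3 + 216*x^2 - 864*x + 1296

Expanding det(x·I − A) (e.g. by cofactor expansion or by noting that A is similar to its Jordan form J, which has the same characteristic polynomial as A) gives
  χ_A(x) = x^4 - 24*x^3 + 216*x^2 - 864*x + 1296
which factors as (x - 6)^4. The eigenvalues (with algebraic multiplicities) are λ = 6 with multiplicity 4.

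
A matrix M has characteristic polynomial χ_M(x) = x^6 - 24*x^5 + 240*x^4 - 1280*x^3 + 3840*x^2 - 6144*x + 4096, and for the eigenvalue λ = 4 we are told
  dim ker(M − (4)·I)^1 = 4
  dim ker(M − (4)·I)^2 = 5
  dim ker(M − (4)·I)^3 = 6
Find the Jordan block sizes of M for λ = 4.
Block sizes for λ = 4: [3, 1, 1, 1]

From the dimensions of kernels of powers, the number of Jordan blocks of size at least j is d_j − d_{j−1} where d_j = dim ker(N^j) (with d_0 = 0). Computing the differences gives [4, 1, 1].
The number of blocks of size exactly k is (#blocks of size ≥ k) − (#blocks of size ≥ k + 1), so the partition is: 3 block(s) of size 1, 1 block(s) of size 3.
In nonincreasing order the block sizes are [3, 1, 1, 1].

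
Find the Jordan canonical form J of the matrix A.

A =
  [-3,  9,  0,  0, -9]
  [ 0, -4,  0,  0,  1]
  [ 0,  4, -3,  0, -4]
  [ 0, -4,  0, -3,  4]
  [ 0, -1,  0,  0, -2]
J_2(-3) ⊕ J_1(-3) ⊕ J_1(-3) ⊕ J_1(-3)

The characteristic polynomial is
  det(x·I − A) = x^5 + 15*x^4 + 90*x^3 + 270*x^2 + 405*x + 243 = (x + 3)^5

Eigenvalues and multiplicities (the geometric multiplicity of λ is n − rank(A − λI), which equals the number of Jordan blocks for λ):
  λ = -3: algebraic multiplicity = 5, geometric multiplicity = 4

Determining the block sizes for each eigenvalue:
  λ = -3: 4 blocks summing to 5 forces exactly one block of size 2 and the rest size 1 → block sizes [2, 1, 1, 1]

Assembling the blocks gives a Jordan form
J =
  [-3,  1,  0,  0,  0]
  [ 0, -3,  0,  0,  0]
  [ 0,  0, -3,  0,  0]
  [ 0,  0,  0, -3,  0]
  [ 0,  0,  0,  0, -3]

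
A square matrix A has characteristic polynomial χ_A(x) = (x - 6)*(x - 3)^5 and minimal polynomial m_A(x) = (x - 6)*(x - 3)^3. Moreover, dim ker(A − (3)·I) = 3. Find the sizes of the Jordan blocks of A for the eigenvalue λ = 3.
Block sizes for λ = 3: [3, 1, 1]

Step 1 — from the characteristic polynomial, algebraic multiplicity of λ = 3 is 5. From dim ker(A − (3)·I) = 3, there are exactly 3 Jordan blocks for λ = 3.
Step 2 — from the minimal polynomial, the factor (x − 3)^3 tells us the largest block for λ = 3 has size 3.
Step 3 — with total size 5, 3 blocks, and largest block 3, the block sizes (in nonincreasing order) are [3, 1, 1].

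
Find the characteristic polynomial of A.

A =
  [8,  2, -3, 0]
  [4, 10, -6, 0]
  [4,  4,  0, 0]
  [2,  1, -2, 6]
x^4 - 24*x^3 + 216*x^2 - 864*x + 1296

Expanding det(x·I − A) (e.g. by cofactor expansion or by noting that A is similar to its Jordan form J, which has the same characteristic polynomial as A) gives
  χ_A(x) = x^4 - 24*x^3 + 216*x^2 - 864*x + 1296
which factors as (x - 6)^4. The eigenvalues (with algebraic multiplicities) are λ = 6 with multiplicity 4.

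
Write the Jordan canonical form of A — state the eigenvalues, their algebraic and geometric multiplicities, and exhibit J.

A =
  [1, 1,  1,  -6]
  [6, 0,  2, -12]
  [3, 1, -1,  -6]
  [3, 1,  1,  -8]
J_2(-2) ⊕ J_1(-2) ⊕ J_1(-2)

The characteristic polynomial is
  det(x·I − A) = x^4 + 8*x^3 + 24*x^2 + 32*x + 16 = (x + 2)^4

Eigenvalues and multiplicities (the geometric multiplicity of λ is n − rank(A − λI), which equals the number of Jordan blocks for λ):
  λ = -2: algebraic multiplicity = 4, geometric multiplicity = 3

Determining the block sizes for each eigenvalue:
  λ = -2: 3 blocks summing to 4 forces exactly one block of size 2 and the rest size 1 → block sizes [2, 1, 1]

Assembling the blocks gives a Jordan form
J =
  [-2,  1,  0,  0]
  [ 0, -2,  0,  0]
  [ 0,  0, -2,  0]
  [ 0,  0,  0, -2]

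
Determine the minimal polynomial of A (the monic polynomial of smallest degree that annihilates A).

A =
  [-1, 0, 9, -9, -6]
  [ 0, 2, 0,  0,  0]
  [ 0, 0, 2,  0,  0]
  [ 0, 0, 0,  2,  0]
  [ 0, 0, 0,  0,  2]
x^2 - x - 2

The characteristic polynomial is χ_A(x) = (x - 2)^4*(x + 1), so the eigenvalues are known. The minimal polynomial is
  m_A(x) = Π_λ (x − λ)^{k_λ}
where k_λ is the size of the *largest* Jordan block for λ (equivalently, the smallest k with (A − λI)^k v = 0 for every generalised eigenvector v of λ).

  λ = -1: largest Jordan block has size 1, contributing (x + 1)
  λ = 2: largest Jordan block has size 1, contributing (x − 2)

So m_A(x) = (x - 2)*(x + 1) = x^2 - x - 2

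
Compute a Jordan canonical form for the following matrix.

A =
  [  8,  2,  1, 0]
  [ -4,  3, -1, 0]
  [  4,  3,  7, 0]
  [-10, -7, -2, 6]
J_3(6) ⊕ J_1(6)

The characteristic polynomial is
  det(x·I − A) = x^4 - 24*x^3 + 216*x^2 - 864*x + 1296 = (x - 6)^4

Eigenvalues and multiplicities (the geometric multiplicity of λ is n − rank(A − λI), which equals the number of Jordan blocks for λ):
  λ = 6: algebraic multiplicity = 4, geometric multiplicity = 2

Determining the block sizes for each eigenvalue:
  λ = 6: with am = 4 and gm = 2, the partition is not yet determined (e.g. several partitions of 4 into 2 parts exist). Let N = A − (6)·I. Computing rank(N^1) = 2, rank(N^2) = 1, rank(N^3) = 0; the number of blocks of size ≥ j is rank(N^{j−1}) − rank(N^j), giving [2, 1, 1]. So we have 1 block(s) of size 3, 1 block(s) of size 1 → block sizes [3, 1]

Assembling the blocks gives a Jordan form
J =
  [6, 1, 0, 0]
  [0, 6, 1, 0]
  [0, 0, 6, 0]
  [0, 0, 0, 6]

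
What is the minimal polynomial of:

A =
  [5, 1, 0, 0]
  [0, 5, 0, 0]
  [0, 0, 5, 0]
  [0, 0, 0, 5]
x^2 - 10*x + 25

The characteristic polynomial is χ_A(x) = (x - 5)^4, so the eigenvalues are known. The minimal polynomial is
  m_A(x) = Π_λ (x − λ)^{k_λ}
where k_λ is the size of the *largest* Jordan block for λ (equivalently, the smallest k with (A − λI)^k v = 0 for every generalised eigenvector v of λ).

  λ = 5: largest Jordan block has size 2, contributing (x − 5)^2

So m_A(x) = (x - 5)^2 = x^2 - 10*x + 25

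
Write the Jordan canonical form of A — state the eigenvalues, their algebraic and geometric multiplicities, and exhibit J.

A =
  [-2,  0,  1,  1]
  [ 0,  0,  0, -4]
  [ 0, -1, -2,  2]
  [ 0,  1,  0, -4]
J_2(-2) ⊕ J_2(-2)

The characteristic polynomial is
  det(x·I − A) = x^4 + 8*x^3 + 24*x^2 + 32*x + 16 = (x + 2)^4

Eigenvalues and multiplicities (the geometric multiplicity of λ is n − rank(A − λI), which equals the number of Jordan blocks for λ):
  λ = -2: algebraic multiplicity = 4, geometric multiplicity = 2

Determining the block sizes for each eigenvalue:
  λ = -2: with am = 4 and gm = 2, the partition is not yet determined (e.g. several partitions of 4 into 2 parts exist). Let N = A − (-2)·I. Computing rank(N^1) = 2, rank(N^2) = 0; the number of blocks of size ≥ j is rank(N^{j−1}) − rank(N^j), giving [2, 2]. So we have 2 block(s) of size 2 → block sizes [2, 2]

Assembling the blocks gives a Jordan form
J =
  [-2,  1,  0,  0]
  [ 0, -2,  0,  0]
  [ 0,  0, -2,  1]
  [ 0,  0,  0, -2]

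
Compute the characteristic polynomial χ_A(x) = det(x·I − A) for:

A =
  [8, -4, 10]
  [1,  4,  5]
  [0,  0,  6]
x^3 - 18*x^2 + 108*x - 216

Expanding det(x·I − A) (e.g. by cofactor expansion or by noting that A is similar to its Jordan form J, which has the same characteristic polynomial as A) gives
  χ_A(x) = x^3 - 18*x^2 + 108*x - 216
which factors as (x - 6)^3. The eigenvalues (with algebraic multiplicities) are λ = 6 with multiplicity 3.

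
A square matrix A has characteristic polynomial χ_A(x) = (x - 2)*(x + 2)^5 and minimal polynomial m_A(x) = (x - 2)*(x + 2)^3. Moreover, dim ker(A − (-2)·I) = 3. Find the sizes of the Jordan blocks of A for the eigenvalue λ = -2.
Block sizes for λ = -2: [3, 1, 1]

Step 1 — from the characteristic polynomial, algebraic multiplicity of λ = -2 is 5. From dim ker(A − (-2)·I) = 3, there are exactly 3 Jordan blocks for λ = -2.
Step 2 — from the minimal polynomial, the factor (x + 2)^3 tells us the largest block for λ = -2 has size 3.
Step 3 — with total size 5, 3 blocks, and largest block 3, the block sizes (in nonincreasing order) are [3, 1, 1].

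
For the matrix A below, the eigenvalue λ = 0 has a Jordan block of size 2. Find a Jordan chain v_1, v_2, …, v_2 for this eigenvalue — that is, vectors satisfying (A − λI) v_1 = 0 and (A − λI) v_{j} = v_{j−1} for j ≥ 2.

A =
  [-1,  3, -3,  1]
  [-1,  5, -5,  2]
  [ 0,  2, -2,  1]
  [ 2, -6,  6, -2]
A Jordan chain for λ = 0 of length 2:
v_1 = (-1, -1, 0, 2)ᵀ
v_2 = (1, 0, 0, 0)ᵀ

Let N = A − (0)·I. We want v_2 with N^2 v_2 = 0 but N^1 v_2 ≠ 0; then v_{j-1} := N · v_j for j = 2, …, 2.

Pick v_2 = (1, 0, 0, 0)ᵀ.
Then v_1 = N · v_2 = (-1, -1, 0, 2)ᵀ.

Sanity check: (A − (0)·I) v_1 = (0, 0, 0, 0)ᵀ = 0. ✓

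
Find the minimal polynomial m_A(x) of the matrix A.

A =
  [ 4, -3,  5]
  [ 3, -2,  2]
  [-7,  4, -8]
x^3 + 6*x^2 + 12*x + 8

The characteristic polynomial is χ_A(x) = (x + 2)^3, so the eigenvalues are known. The minimal polynomial is
  m_A(x) = Π_λ (x − λ)^{k_λ}
where k_λ is the size of the *largest* Jordan block for λ (equivalently, the smallest k with (A − λI)^k v = 0 for every generalised eigenvector v of λ).

  λ = -2: largest Jordan block has size 3, contributing (x + 2)^3

So m_A(x) = (x + 2)^3 = x^3 + 6*x^2 + 12*x + 8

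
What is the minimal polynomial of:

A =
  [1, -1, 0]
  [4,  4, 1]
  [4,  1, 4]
x^3 - 9*x^2 + 27*x - 27

The characteristic polynomial is χ_A(x) = (x - 3)^3, so the eigenvalues are known. The minimal polynomial is
  m_A(x) = Π_λ (x − λ)^{k_λ}
where k_λ is the size of the *largest* Jordan block for λ (equivalently, the smallest k with (A − λI)^k v = 0 for every generalised eigenvector v of λ).

  λ = 3: largest Jordan block has size 3, contributing (x − 3)^3

So m_A(x) = (x - 3)^3 = x^3 - 9*x^2 + 27*x - 27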